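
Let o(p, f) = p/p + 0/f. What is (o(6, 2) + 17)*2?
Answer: 36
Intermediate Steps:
o(p, f) = 1 (o(p, f) = 1 + 0 = 1)
(o(6, 2) + 17)*2 = (1 + 17)*2 = 18*2 = 36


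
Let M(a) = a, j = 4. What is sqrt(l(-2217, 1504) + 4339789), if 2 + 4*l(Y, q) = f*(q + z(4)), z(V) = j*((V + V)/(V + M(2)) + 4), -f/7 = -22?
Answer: sqrt(158346498)/6 ≈ 2097.3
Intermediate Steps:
f = 154 (f = -7*(-22) = 154)
z(V) = 16 + 8*V/(2 + V) (z(V) = 4*((V + V)/(V + 2) + 4) = 4*((2*V)/(2 + V) + 4) = 4*(2*V/(2 + V) + 4) = 4*(4 + 2*V/(2 + V)) = 16 + 8*V/(2 + V))
l(Y, q) = 4925/6 + 77*q/2 (l(Y, q) = -1/2 + (154*(q + 8*(4 + 3*4)/(2 + 4)))/4 = -1/2 + (154*(q + 8*(4 + 12)/6))/4 = -1/2 + (154*(q + 8*(1/6)*16))/4 = -1/2 + (154*(q + 64/3))/4 = -1/2 + (154*(64/3 + q))/4 = -1/2 + (9856/3 + 154*q)/4 = -1/2 + (2464/3 + 77*q/2) = 4925/6 + 77*q/2)
sqrt(l(-2217, 1504) + 4339789) = sqrt((4925/6 + (77/2)*1504) + 4339789) = sqrt((4925/6 + 57904) + 4339789) = sqrt(352349/6 + 4339789) = sqrt(26391083/6) = sqrt(158346498)/6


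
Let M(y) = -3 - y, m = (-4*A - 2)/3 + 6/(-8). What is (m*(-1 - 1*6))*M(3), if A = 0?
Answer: -119/2 ≈ -59.500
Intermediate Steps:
m = -17/12 (m = (-4*0 - 2)/3 + 6/(-8) = (0 - 2)*(⅓) + 6*(-⅛) = -2*⅓ - ¾ = -⅔ - ¾ = -17/12 ≈ -1.4167)
(m*(-1 - 1*6))*M(3) = (-17*(-1 - 1*6)/12)*(-3 - 1*3) = (-17*(-1 - 6)/12)*(-3 - 3) = -17/12*(-7)*(-6) = (119/12)*(-6) = -119/2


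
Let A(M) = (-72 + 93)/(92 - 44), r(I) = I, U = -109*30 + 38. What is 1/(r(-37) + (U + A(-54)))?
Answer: -16/52297 ≈ -0.00030595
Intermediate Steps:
U = -3232 (U = -3270 + 38 = -3232)
A(M) = 7/16 (A(M) = 21/48 = 21*(1/48) = 7/16)
1/(r(-37) + (U + A(-54))) = 1/(-37 + (-3232 + 7/16)) = 1/(-37 - 51705/16) = 1/(-52297/16) = -16/52297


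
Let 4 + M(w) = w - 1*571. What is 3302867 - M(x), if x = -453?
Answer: 3303895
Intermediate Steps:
M(w) = -575 + w (M(w) = -4 + (w - 1*571) = -4 + (w - 571) = -4 + (-571 + w) = -575 + w)
3302867 - M(x) = 3302867 - (-575 - 453) = 3302867 - 1*(-1028) = 3302867 + 1028 = 3303895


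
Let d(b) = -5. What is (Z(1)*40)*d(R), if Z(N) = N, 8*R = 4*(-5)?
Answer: -200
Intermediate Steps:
R = -5/2 (R = (4*(-5))/8 = (⅛)*(-20) = -5/2 ≈ -2.5000)
(Z(1)*40)*d(R) = (1*40)*(-5) = 40*(-5) = -200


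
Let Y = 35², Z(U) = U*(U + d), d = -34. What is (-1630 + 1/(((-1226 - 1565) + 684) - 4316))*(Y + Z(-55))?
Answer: -21357761640/2141 ≈ -9.9756e+6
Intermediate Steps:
Z(U) = U*(-34 + U) (Z(U) = U*(U - 34) = U*(-34 + U))
Y = 1225
(-1630 + 1/(((-1226 - 1565) + 684) - 4316))*(Y + Z(-55)) = (-1630 + 1/(((-1226 - 1565) + 684) - 4316))*(1225 - 55*(-34 - 55)) = (-1630 + 1/((-2791 + 684) - 4316))*(1225 - 55*(-89)) = (-1630 + 1/(-2107 - 4316))*(1225 + 4895) = (-1630 + 1/(-6423))*6120 = (-1630 - 1/6423)*6120 = -10469491/6423*6120 = -21357761640/2141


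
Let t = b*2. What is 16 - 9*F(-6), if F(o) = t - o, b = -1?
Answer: -20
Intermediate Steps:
t = -2 (t = -1*2 = -2)
F(o) = -2 - o
16 - 9*F(-6) = 16 - 9*(-2 - 1*(-6)) = 16 - 9*(-2 + 6) = 16 - 9*4 = 16 - 36 = -20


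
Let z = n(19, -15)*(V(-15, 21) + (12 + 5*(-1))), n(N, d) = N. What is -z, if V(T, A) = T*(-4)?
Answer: -1273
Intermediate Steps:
V(T, A) = -4*T
z = 1273 (z = 19*(-4*(-15) + (12 + 5*(-1))) = 19*(60 + (12 - 5)) = 19*(60 + 7) = 19*67 = 1273)
-z = -1*1273 = -1273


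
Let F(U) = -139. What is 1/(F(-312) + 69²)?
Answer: 1/4622 ≈ 0.00021636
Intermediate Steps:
1/(F(-312) + 69²) = 1/(-139 + 69²) = 1/(-139 + 4761) = 1/4622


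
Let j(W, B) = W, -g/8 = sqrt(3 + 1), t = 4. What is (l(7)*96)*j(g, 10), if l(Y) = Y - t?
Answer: -4608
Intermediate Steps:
g = -16 (g = -8*sqrt(3 + 1) = -8*sqrt(4) = -8*2 = -16)
l(Y) = -4 + Y (l(Y) = Y - 1*4 = Y - 4 = -4 + Y)
(l(7)*96)*j(g, 10) = ((-4 + 7)*96)*(-16) = (3*96)*(-16) = 288*(-16) = -4608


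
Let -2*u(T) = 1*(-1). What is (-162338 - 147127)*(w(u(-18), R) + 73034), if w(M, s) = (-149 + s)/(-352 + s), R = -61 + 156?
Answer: -5808593681280/257 ≈ -2.2602e+10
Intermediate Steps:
u(T) = ½ (u(T) = -(-1)/2 = -½*(-1) = ½)
R = 95
w(M, s) = (-149 + s)/(-352 + s)
(-162338 - 147127)*(w(u(-18), R) + 73034) = (-162338 - 147127)*((-149 + 95)/(-352 + 95) + 73034) = -309465*(-54/(-257) + 73034) = -309465*(-1/257*(-54) + 73034) = -309465*(54/257 + 73034) = -309465*18769792/257 = -5808593681280/257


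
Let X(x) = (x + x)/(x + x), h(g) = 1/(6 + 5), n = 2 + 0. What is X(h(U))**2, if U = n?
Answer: 1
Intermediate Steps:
n = 2
U = 2
h(g) = 1/11
X(x) = 1 (X(x) = (2*x)/((2*x)) = (2*x)*(1/(2*x)) = 1)
X(h(U))**2 = 1**2 = 1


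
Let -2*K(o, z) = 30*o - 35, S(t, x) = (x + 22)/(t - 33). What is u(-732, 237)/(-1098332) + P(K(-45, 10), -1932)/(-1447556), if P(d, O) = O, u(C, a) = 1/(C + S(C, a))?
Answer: 297203904356169/222680587073206372 ≈ 0.0013347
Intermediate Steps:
S(t, x) = (22 + x)/(-33 + t)
u(C, a) = 1/(C + (22 + a)/(-33 + C))
K(o, z) = 35/2 - 15*o (K(o, z) = -(30*o - 35)/2 = -(-35 + 30*o)/2 = 35/2 - 15*o)
u(-732, 237)/(-1098332) + P(K(-45, 10), -1932)/(-1447556) = ((-33 - 732)/(22 + 237 - 732*(-33 - 732)))/(-1098332) - 1932/(-1447556) = (-765/(22 + 237 - 732*(-765)))*(-1/1098332) - 1932*(-1/1447556) = (-765/(22 + 237 + 559980))*(-1/1098332) + 483/361889 = (-765/560239)*(-1/1098332) + 483/361889 = ((1/560239)*(-765))*(-1/1098332) + 483/361889 = -765/560239*(-1/1098332) + 483/361889 = 765/615328421348 + 483/361889 = 297203904356169/222680587073206372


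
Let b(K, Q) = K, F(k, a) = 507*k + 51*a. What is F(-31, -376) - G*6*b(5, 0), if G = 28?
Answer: -35733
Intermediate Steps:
F(k, a) = 51*a + 507*k
F(-31, -376) - G*6*b(5, 0) = (51*(-376) + 507*(-31)) - 28*6*5 = (-19176 - 15717) - 168*5 = -34893 - 1*840 = -34893 - 840 = -35733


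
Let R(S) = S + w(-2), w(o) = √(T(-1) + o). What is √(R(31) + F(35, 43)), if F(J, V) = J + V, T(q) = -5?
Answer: √(109 + I*√7) ≈ 10.441 + 0.1267*I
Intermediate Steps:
w(o) = √(-5 + o)
R(S) = S + I*√7 (R(S) = S + √(-5 - 2) = S + √(-7) = S + I*√7)
√(R(31) + F(35, 43)) = √((31 + I*√7) + (35 + 43)) = √((31 + I*√7) + 78) = √(109 + I*√7)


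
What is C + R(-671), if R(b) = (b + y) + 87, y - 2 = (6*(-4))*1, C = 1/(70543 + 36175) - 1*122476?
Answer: -13135064875/106718 ≈ -1.2308e+5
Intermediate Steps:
C = -13070393767/106718 (C = 1/106718 - 122476 = -13070393767/106718 ≈ -1.2248e+5)
y = -22 (y = 2 + (6*(-4))*1 = 2 - 24*1 = 2 - 24 = -22)
R(b) = 65 + b (R(b) = (b - 22) + 87 = (-22 + b) + 87 = 65 + b)
C + R(-671) = -13070393767/106718 + (65 - 671) = -13070393767/106718 - 606 = -13135064875/106718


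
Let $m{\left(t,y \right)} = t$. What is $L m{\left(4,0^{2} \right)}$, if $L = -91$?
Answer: $-364$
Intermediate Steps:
$L m{\left(4,0^{2} \right)} = \left(-91\right) 4 = -364$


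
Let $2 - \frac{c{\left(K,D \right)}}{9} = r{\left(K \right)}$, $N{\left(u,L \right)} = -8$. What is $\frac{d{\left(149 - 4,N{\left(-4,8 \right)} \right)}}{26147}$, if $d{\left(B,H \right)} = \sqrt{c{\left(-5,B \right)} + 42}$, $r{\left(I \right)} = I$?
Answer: $\frac{\sqrt{105}}{26147} \approx 0.0003919$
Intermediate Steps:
$c{\left(K,D \right)} = 18 - 9 K$
$d{\left(B,H \right)} = \sqrt{105}$ ($d{\left(B,H \right)} = \sqrt{\left(18 - -45\right) + 42} = \sqrt{\left(18 + 45\right) + 42} = \sqrt{63 + 42} = \sqrt{105}$)
$\frac{d{\left(149 - 4,N{\left(-4,8 \right)} \right)}}{26147} = \frac{\sqrt{105}}{26147}$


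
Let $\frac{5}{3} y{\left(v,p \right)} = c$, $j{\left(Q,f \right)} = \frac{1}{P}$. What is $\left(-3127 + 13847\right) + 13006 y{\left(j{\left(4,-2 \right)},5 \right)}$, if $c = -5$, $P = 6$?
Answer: $-28298$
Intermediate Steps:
$j{\left(Q,f \right)} = \frac{1}{6}$
$y{\left(v,p \right)} = -3$ ($y{\left(v,p \right)} = \frac{3}{5} \left(-5\right) = -3$)
$\left(-3127 + 13847\right) + 13006 y{\left(j{\left(4,-2 \right)},5 \right)} = \left(-3127 + 13847\right) + 13006 \left(-3\right) = 10720 - 39018 = -28298$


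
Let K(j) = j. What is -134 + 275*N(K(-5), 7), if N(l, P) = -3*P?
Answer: -5909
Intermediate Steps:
-134 + 275*N(K(-5), 7) = -134 + 275*(-3*7) = -134 + 275*(-21) = -134 - 5775 = -5909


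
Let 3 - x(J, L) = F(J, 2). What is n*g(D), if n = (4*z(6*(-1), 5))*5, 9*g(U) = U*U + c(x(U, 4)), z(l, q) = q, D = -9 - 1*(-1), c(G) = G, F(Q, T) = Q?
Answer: 2500/3 ≈ 833.33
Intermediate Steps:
x(J, L) = 3 - J
D = -8 (D = -9 + 1 = -8)
g(U) = ⅓ - U/9 + U²/9 (g(U) = (U*U + (3 - U))/9 = (U² + (3 - U))/9 = (3 + U² - U)/9 = ⅓ - U/9 + U²/9)
n = 100 (n = (4*5)*5 = 20*5 = 100)
n*g(D) = 100*(⅓ - ⅑*(-8) + (⅑)*(-8)²) = 100*(⅓ + 8/9 + (⅑)*64) = 100*(⅓ + 8/9 + 64/9) = 100*(25/3) = 2500/3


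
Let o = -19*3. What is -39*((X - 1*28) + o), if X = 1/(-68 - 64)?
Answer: 145873/44 ≈ 3315.3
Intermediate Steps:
X = -1/132 (X = 1/(-132) = -1/132 ≈ -0.0075758)
o = -57
-39*((X - 1*28) + o) = -39*((-1/132 - 1*28) - 57) = -39*((-1/132 - 28) - 57) = -39*(-3697/132 - 57) = -39*(-11221/132) = 145873/44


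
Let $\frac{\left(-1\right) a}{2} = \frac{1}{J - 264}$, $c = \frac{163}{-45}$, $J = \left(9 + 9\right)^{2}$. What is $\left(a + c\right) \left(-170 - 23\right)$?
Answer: $\frac{63497}{90} \approx 705.52$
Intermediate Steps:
$J = 324$ ($J = 18^{2} = 324$)
$c = - \frac{163}{45}$ ($c = 163 \left(- \frac{1}{45}\right) = - \frac{163}{45} \approx -3.6222$)
$a = - \frac{1}{30}$ ($a = - \frac{2}{324 - 264} = - \frac{2}{60} = \left(-2\right) \frac{1}{60} = - \frac{1}{30} \approx -0.033333$)
$\left(a + c\right) \left(-170 - 23\right) = \left(- \frac{1}{30} - \frac{163}{45}\right) \left(-170 - 23\right) = \left(- \frac{329}{90}\right) \left(-193\right) = \frac{63497}{90}$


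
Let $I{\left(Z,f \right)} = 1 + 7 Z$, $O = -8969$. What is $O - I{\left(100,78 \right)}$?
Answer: $-9670$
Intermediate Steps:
$O - I{\left(100,78 \right)} = -8969 - \left(1 + 7 \cdot 100\right) = -8969 - \left(1 + 700\right) = -8969 - 701 = -9670$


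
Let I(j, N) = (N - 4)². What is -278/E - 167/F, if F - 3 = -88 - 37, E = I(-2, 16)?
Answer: -2467/4392 ≈ -0.56170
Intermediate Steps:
I(j, N) = (-4 + N)²
E = 144 (E = (-4 + 16)² = 12² = 144)
F = -122 (F = 3 + (-88 - 37) = 3 - 125 = -122)
-278/E - 167/F = -278/144 - 167/(-122) = -278*1/144 - 167*(-1/122) = -139/72 + 167/122 = -2467/4392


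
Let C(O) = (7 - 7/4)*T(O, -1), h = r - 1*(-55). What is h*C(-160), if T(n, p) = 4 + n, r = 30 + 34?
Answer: -97461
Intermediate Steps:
r = 64
h = 119 (h = 64 - 1*(-55) = 64 + 55 = 119)
C(O) = 21 + 21*O/4 (C(O) = (7 - 7/4)*(4 + O) = 21*(4 + O)/4 = 21 + 21*O/4)
h*C(-160) = 119*(21 + (21/4)*(-160)) = 119*(21 - 840) = 119*(-819) = -97461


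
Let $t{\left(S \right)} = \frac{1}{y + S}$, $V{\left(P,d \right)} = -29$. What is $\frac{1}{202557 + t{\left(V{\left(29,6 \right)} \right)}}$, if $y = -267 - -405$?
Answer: $\frac{109}{22078714} \approx 4.9369 \cdot 10^{-6}$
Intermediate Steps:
$y = 138$ ($y = -267 + 405 = 138$)
$t{\left(S \right)} = \frac{1}{138 + S}$
$\frac{1}{202557 + t{\left(V{\left(29,6 \right)} \right)}} = \frac{1}{202557 + \frac{1}{138 - 29}} = \frac{1}{202557 + \frac{1}{109}} = \frac{1}{\frac{22078714}{109}} = \frac{109}{22078714}$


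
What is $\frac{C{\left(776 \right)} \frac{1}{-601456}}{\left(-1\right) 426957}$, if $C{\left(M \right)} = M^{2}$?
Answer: $\frac{37636}{16049740587} \approx 2.345 \cdot 10^{-6}$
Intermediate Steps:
$\frac{C{\left(776 \right)} \frac{1}{-601456}}{\left(-1\right) 426957} = \frac{776^{2} \frac{1}{-601456}}{\left(-1\right) 426957} = \frac{602176 \left(- \frac{1}{601456}\right)}{-426957} = \left(- \frac{37636}{37591}\right) \left(- \frac{1}{426957}\right) = \frac{37636}{16049740587}$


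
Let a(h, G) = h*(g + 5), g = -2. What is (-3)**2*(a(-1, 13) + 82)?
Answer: 711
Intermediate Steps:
a(h, G) = 3*h (a(h, G) = h*(-2 + 5) = h*3 = 3*h)
(-3)**2*(a(-1, 13) + 82) = (-3)**2*(3*(-1) + 82) = 9*(-3 + 82) = 9*79 = 711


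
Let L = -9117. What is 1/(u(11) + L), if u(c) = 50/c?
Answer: -11/100237 ≈ -0.00010974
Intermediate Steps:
1/(u(11) + L) = 1/(50/11 - 9117) = 1/(-100237/11) = -11/100237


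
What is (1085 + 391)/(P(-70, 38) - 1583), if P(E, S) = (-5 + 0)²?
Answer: -18/19 ≈ -0.94737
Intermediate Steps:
P(E, S) = 25 (P(E, S) = (-5)² = 25)
(1085 + 391)/(P(-70, 38) - 1583) = (1085 + 391)/(25 - 1583) = 1476/(-1558) = 1476*(-1/1558) = -18/19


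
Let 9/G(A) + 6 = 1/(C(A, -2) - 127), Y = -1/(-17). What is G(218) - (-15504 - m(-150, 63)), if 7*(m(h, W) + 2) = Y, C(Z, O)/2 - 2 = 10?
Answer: 1141783128/73661 ≈ 15501.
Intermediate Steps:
C(Z, O) = 24 (C(Z, O) = 4 + 2*10 = 4 + 20 = 24)
Y = 1/17 (Y = -1*(-1/17) = 1/17 ≈ 0.058824)
m(h, W) = -237/119 (m(h, W) = -2 + (⅐)*(1/17) = -2 + 1/119 = -237/119)
G(A) = -927/619 (G(A) = 9/(-6 + 1/(24 - 127)) = 9/(-6 + 1/(-103)) = 9/(-6 - 1/103) = 9/(-619/103) = 9*(-103/619) = -927/619)
G(218) - (-15504 - m(-150, 63)) = -927/619 - (-15504 - 1*(-237/119)) = -927/619 - (-15504 + 237/119) = -927/619 - 1*(-1844739/119) = -927/619 + 1844739/119 = 1141783128/73661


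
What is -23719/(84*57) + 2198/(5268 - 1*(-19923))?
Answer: -65220145/13401612 ≈ -4.8666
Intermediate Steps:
-23719/(84*57) + 2198/(5268 - 1*(-19923)) = -23719/4788 + 2198/(5268 + 19923) = -23719*1/4788 + 2198/25191 = -23719/4788 + 2198*(1/25191) = -23719/4788 + 2198/25191 = -65220145/13401612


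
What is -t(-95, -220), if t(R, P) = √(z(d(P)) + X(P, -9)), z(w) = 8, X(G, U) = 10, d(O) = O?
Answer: -3*√2 ≈ -4.2426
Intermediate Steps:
t(R, P) = 3*√2 (t(R, P) = √(8 + 10) = √18 = 3*√2)
-t(-95, -220) = -3*√2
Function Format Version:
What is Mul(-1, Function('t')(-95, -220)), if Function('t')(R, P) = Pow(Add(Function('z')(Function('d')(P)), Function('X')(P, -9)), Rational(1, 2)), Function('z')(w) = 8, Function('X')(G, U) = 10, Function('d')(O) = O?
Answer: Mul(-3, Pow(2, Rational(1, 2))) ≈ -4.2426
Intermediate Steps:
Function('t')(R, P) = Mul(3, Pow(2, Rational(1, 2))) (Function('t')(R, P) = Pow(Add(8, 10), Rational(1, 2)) = Pow(18, Rational(1, 2)) = Mul(3, Pow(2, Rational(1, 2))))
Mul(-1, Function('t')(-95, -220)) = Mul(-1, Mul(3, Pow(2, Rational(1, 2)))) = Mul(-3, Pow(2, Rational(1, 2)))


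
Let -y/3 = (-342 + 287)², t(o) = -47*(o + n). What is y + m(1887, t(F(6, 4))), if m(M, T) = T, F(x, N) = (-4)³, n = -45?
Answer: -3952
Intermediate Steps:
F(x, N) = -64
t(o) = 2115 - 47*o (t(o) = -47*(o - 45) = -47*(-45 + o) = 2115 - 47*o)
y = -9075 (y = -3*(-342 + 287)² = -3*(-55)² = -3*3025 = -9075)
y + m(1887, t(F(6, 4))) = -9075 + (2115 - 47*(-64)) = -9075 + (2115 + 3008) = -9075 + 5123 = -3952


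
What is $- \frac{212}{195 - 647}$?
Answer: $\frac{53}{113} \approx 0.46903$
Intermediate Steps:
$- \frac{212}{195 - 647} = - \frac{212}{-452} = \left(-212\right) \left(- \frac{1}{452}\right) = \frac{53}{113}$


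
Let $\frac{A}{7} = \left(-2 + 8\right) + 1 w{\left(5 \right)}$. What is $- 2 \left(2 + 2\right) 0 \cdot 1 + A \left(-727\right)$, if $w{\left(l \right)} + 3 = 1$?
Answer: $-20356$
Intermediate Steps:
$w{\left(l \right)} = -2$ ($w{\left(l \right)} = -3 + 1 = -2$)
$A = 28$ ($A = 7 \left(\left(-2 + 8\right) + 1 \left(-2\right)\right) = 7 \left(6 - 2\right) = 7 \cdot 4 = 28$)
$- 2 \left(2 + 2\right) 0 \cdot 1 + A \left(-727\right) = - 2 \left(2 + 2\right) 0 \cdot 1 + 28 \left(-727\right) = \left(-2\right) 4 \cdot 0 \cdot 1 - 20356 = \left(-8\right) 0 \cdot 1 - 20356 = 0 \cdot 1 - 20356 = 0 - 20356 = -20356$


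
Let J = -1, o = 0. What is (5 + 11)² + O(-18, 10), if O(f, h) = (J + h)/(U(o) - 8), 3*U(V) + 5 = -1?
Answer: 2551/10 ≈ 255.10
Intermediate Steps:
U(V) = -2 (U(V) = -5/3 + (⅓)*(-1) = -5/3 - ⅓ = -2)
O(f, h) = ⅒ - h/10 (O(f, h) = (-1 + h)/(-2 - 8) = (-1 + h)/(-10) = (-1 + h)*(-⅒) = ⅒ - h/10)
(5 + 11)² + O(-18, 10) = (5 + 11)² + (⅒ - ⅒*10) = 16² + (⅒ - 1) = 256 - 9/10 = 2551/10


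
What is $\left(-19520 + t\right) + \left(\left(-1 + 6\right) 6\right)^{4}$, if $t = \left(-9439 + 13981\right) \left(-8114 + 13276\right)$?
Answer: $24236284$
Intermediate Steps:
$t = 23445804$ ($t = 4542 \cdot 5162 = 23445804$)
$\left(-19520 + t\right) + \left(\left(-1 + 6\right) 6\right)^{4} = \left(-19520 + 23445804\right) + \left(\left(-1 + 6\right) 6\right)^{4} = 23426284 + \left(5 \cdot 6\right)^{4} = 23426284 + 30^{4} = 23426284 + 810000 = 24236284$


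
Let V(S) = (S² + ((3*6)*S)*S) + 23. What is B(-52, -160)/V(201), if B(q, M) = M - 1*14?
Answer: -87/383821 ≈ -0.00022667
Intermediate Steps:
B(q, M) = -14 + M (B(q, M) = M - 14 = -14 + M)
V(S) = 23 + 19*S² (V(S) = (S² + (18*S)*S) + 23 = (S² + 18*S²) + 23 = 19*S² + 23 = 23 + 19*S²)
B(-52, -160)/V(201) = (-14 - 160)/(23 + 19*201²) = -174/(23 + 19*40401) = -174/(23 + 767619) = -174/767642 = -174*1/767642 = -87/383821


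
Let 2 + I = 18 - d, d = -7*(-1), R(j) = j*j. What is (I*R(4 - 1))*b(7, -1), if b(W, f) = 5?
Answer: 405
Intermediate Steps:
R(j) = j²
d = 7
I = 9 (I = -2 + (18 - 1*7) = -2 + (18 - 7) = -2 + 11 = 9)
(I*R(4 - 1))*b(7, -1) = (9*(4 - 1)²)*5 = (9*3²)*5 = (9*9)*5 = 81*5 = 405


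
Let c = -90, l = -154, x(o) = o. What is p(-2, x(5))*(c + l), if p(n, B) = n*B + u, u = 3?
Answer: 1708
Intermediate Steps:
p(n, B) = 3 + B*n (p(n, B) = n*B + 3 = B*n + 3 = 3 + B*n)
p(-2, x(5))*(c + l) = (3 + 5*(-2))*(-90 - 154) = (3 - 10)*(-244) = -7*(-244) = 1708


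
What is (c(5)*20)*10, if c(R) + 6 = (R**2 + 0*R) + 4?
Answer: 4600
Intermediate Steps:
c(R) = -2 + R**2 (c(R) = -6 + ((R**2 + 0*R) + 4) = -6 + ((R**2 + 0) + 4) = -6 + (R**2 + 4) = -6 + (4 + R**2) = -2 + R**2)
(c(5)*20)*10 = ((-2 + 5**2)*20)*10 = ((-2 + 25)*20)*10 = (23*20)*10 = 460*10 = 4600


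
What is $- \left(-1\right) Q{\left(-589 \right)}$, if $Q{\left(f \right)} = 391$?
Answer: $391$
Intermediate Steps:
$- \left(-1\right) Q{\left(-589 \right)} = - \left(-1\right) 391 = \left(-1\right) \left(-391\right) = 391$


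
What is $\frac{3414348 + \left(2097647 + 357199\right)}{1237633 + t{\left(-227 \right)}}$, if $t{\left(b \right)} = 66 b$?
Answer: $\frac{5869194}{1222651} \approx 4.8004$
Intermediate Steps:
$\frac{3414348 + \left(2097647 + 357199\right)}{1237633 + t{\left(-227 \right)}} = \frac{3414348 + \left(2097647 + 357199\right)}{1237633 + 66 \left(-227\right)} = \frac{3414348 + 2454846}{1237633 - 14982} = \frac{5869194}{1222651}$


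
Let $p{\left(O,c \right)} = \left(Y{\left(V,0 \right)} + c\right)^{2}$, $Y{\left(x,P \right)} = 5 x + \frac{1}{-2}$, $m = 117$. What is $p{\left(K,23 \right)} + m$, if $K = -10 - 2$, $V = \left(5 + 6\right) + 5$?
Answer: $\frac{42493}{4} \approx 10623.0$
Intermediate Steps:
$V = 16$ ($V = 11 + 5 = 16$)
$Y{\left(x,P \right)} = - \frac{1}{2} + 5 x$ ($Y{\left(x,P \right)} = 5 x - \frac{1}{2} = - \frac{1}{2} + 5 x$)
$K = -12$ ($K = -10 - 2 = -12$)
$p{\left(O,c \right)} = \left(\frac{159}{2} + c\right)^{2}$ ($p{\left(O,c \right)} = \left(\left(- \frac{1}{2} + 5 \cdot 16\right) + c\right)^{2} = \left(\left(- \frac{1}{2} + 80\right) + c\right)^{2} = \left(\frac{159}{2} + c\right)^{2}$)
$p{\left(K,23 \right)} + m = \frac{\left(159 + 2 \cdot 23\right)^{2}}{4} + 117 = \frac{\left(159 + 46\right)^{2}}{4} + 117 = \frac{205^{2}}{4} + 117 = \frac{1}{4} \cdot 42025 + 117 = \frac{42025}{4} + 117 = \frac{42493}{4}$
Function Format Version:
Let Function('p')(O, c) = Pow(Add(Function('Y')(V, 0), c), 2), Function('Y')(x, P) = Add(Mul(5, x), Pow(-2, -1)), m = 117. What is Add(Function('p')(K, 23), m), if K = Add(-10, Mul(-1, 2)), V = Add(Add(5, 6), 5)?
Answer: Rational(42493, 4) ≈ 10623.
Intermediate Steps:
V = 16 (V = Add(11, 5) = 16)
Function('Y')(x, P) = Add(Rational(-1, 2), Mul(5, x)) (Function('Y')(x, P) = Add(Mul(5, x), Rational(-1, 2)) = Add(Rational(-1, 2), Mul(5, x)))
K = -12 (K = Add(-10, -2) = -12)
Function('p')(O, c) = Pow(Add(Rational(159, 2), c), 2) (Function('p')(O, c) = Pow(Add(Add(Rational(-1, 2), Mul(5, 16)), c), 2) = Pow(Add(Add(Rational(-1, 2), 80), c), 2) = Pow(Add(Rational(159, 2), c), 2))
Add(Function('p')(K, 23), m) = Add(Mul(Rational(1, 4), Pow(Add(159, Mul(2, 23)), 2)), 117) = Add(Mul(Rational(1, 4), Pow(Add(159, 46), 2)), 117) = Add(Mul(Rational(1, 4), Pow(205, 2)), 117) = Add(Mul(Rational(1, 4), 42025), 117) = Add(Rational(42025, 4), 117) = Rational(42493, 4)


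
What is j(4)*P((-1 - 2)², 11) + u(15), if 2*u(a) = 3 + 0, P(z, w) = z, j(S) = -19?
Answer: -339/2 ≈ -169.50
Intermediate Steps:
u(a) = 3/2 (u(a) = (3 + 0)/2 = (½)*3 = 3/2)
j(4)*P((-1 - 2)², 11) + u(15) = -19*(-1 - 2)² + 3/2 = -19*(-3)² + 3/2 = -19*9 + 3/2 = -171 + 3/2 = -339/2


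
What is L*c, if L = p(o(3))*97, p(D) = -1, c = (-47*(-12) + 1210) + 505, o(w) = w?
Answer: -221063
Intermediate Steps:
c = 2279 (c = (564 + 1210) + 505 = 1774 + 505 = 2279)
L = -97 (L = -1*97 = -97)
L*c = -97*2279 = -221063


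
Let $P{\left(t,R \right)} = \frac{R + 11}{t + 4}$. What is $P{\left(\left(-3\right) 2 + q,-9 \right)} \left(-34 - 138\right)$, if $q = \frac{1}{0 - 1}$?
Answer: $\frac{344}{3} \approx 114.67$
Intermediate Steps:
$q = -1$ ($q = \frac{1}{-1} = -1$)
$P{\left(t,R \right)} = \frac{11 + R}{4 + t}$
$P{\left(\left(-3\right) 2 + q,-9 \right)} \left(-34 - 138\right) = \frac{11 - 9}{4 - 7} \left(-34 - 138\right) = \frac{1}{4 - 7} \cdot 2 \left(-172\right) = \frac{1}{-3} \cdot 2 \left(-172\right) = \left(- \frac{1}{3}\right) 2 \left(-172\right) = \left(- \frac{2}{3}\right) \left(-172\right) = \frac{344}{3}$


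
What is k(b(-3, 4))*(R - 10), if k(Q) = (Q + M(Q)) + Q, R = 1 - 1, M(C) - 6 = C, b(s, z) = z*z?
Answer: -540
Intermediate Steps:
b(s, z) = z**2
M(C) = 6 + C
R = 0
k(Q) = 6 + 3*Q (k(Q) = (Q + (6 + Q)) + Q = (6 + 2*Q) + Q = 6 + 3*Q)
k(b(-3, 4))*(R - 10) = (6 + 3*4**2)*(0 - 10) = (6 + 3*16)*(-10) = (6 + 48)*(-10) = 54*(-10) = -540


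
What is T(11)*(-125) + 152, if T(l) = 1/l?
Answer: 1547/11 ≈ 140.64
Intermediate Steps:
T(11)*(-125) + 152 = -125/11 + 152 = 1547/11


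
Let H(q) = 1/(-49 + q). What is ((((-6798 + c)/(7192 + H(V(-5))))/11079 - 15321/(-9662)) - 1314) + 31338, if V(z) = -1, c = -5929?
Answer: 1155786337310373389/38493382115502 ≈ 30026.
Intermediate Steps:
((((-6798 + c)/(7192 + H(V(-5))))/11079 - 15321/(-9662)) - 1314) + 31338 = ((((-6798 - 5929)/(7192 + 1/(-49 - 1)))/11079 - 15321/(-9662)) - 1314) + 31338 = ((-12727/(7192 + 1/(-50))*(1/11079) - 15321*(-1/9662)) - 1314) + 31338 = ((-12727/(7192 - 1/50)*(1/11079) + 15321/9662) - 1314) + 31338 = ((-12727/359599/50*(1/11079) + 15321/9662) - 1314) + 31338 = ((-12727*50/359599*(1/11079) + 15321/9662) - 1314) + 31338 = ((-636350/359599*1/11079 + 15321/9662) - 1314) + 31338 = ((-636350/3983997321 + 15321/9662) - 1314) + 31338 = (61032674541341/38493382115502 - 1314) + 31338 = -50519271425228287/38493382115502 + 31338 = 1155786337310373389/38493382115502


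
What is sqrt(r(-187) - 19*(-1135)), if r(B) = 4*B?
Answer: 9*sqrt(257) ≈ 144.28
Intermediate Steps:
sqrt(r(-187) - 19*(-1135)) = sqrt(4*(-187) - 19*(-1135)) = sqrt(-748 + 21565) = sqrt(20817) = 9*sqrt(257)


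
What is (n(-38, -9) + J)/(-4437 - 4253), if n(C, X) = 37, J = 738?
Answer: -155/1738 ≈ -0.089183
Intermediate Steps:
(n(-38, -9) + J)/(-4437 - 4253) = (37 + 738)/(-4437 - 4253) = 775/(-8690) = 775*(-1/8690) = -155/1738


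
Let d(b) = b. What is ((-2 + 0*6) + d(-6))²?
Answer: 64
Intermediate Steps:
((-2 + 0*6) + d(-6))² = ((-2 + 0*6) - 6)² = ((-2 + 0) - 6)² = (-2 - 6)² = (-8)² = 64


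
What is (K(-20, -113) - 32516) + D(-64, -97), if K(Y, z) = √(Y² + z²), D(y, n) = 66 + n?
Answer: -32547 + √13169 ≈ -32432.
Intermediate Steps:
(K(-20, -113) - 32516) + D(-64, -97) = (√((-20)² + (-113)²) - 32516) + (66 - 97) = (√(400 + 12769) - 32516) - 31 = (√13169 - 32516) - 31 = (-32516 + √13169) - 31 = -32547 + √13169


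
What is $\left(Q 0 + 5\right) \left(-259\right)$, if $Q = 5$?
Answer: $-1295$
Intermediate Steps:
$\left(Q 0 + 5\right) \left(-259\right) = \left(5 \cdot 0 + 5\right) \left(-259\right) = \left(0 + 5\right) \left(-259\right) = 5 \left(-259\right) = -1295$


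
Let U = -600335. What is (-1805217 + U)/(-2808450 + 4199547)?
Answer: -2405552/1391097 ≈ -1.7292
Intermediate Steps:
(-1805217 + U)/(-2808450 + 4199547) = (-1805217 - 600335)/(-2808450 + 4199547) = -2405552/1391097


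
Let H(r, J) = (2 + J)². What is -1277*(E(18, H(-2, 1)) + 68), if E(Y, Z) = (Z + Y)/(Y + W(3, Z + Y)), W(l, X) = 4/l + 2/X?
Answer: -46432997/524 ≈ -88613.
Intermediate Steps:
W(l, X) = 2/X + 4/l
E(Y, Z) = (Y + Z)/(4/3 + Y + 2/(Y + Z)) (E(Y, Z) = (Z + Y)/(Y + (2/(Z + Y) + 4/3)) = (Y + Z)/(Y + (2/(Y + Z) + 4*(⅓))) = (Y + Z)/(Y + (2/(Y + Z) + 4/3)) = (Y + Z)/(Y + (4/3 + 2/(Y + Z))) = (Y + Z)/(4/3 + Y + 2/(Y + Z)))
-1277*(E(18, H(-2, 1)) + 68) = -1277*((18 + (2 + 1)²)/(4/3 + 18 + 2/(18 + (2 + 1)²)) + 68) = -1277*((18 + 3²)/(4/3 + 18 + 2/(18 + 3²)) + 68) = -1277*((18 + 9)/(4/3 + 18 + 2/(18 + 9)) + 68) = -1277*(27/(4/3 + 18 + 2/27) + 68) = -1277*(27/(524/27) + 68) = -1277*((27/524)*27 + 68) = -1277*(729/524 + 68) = -1277*36361/524 = -46432997/524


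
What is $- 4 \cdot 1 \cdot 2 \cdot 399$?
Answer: $-3192$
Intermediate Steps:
$- 4 \cdot 1 \cdot 2 \cdot 399 = - 4 \cdot 2 \cdot 399 = \left(-1\right) 8 \cdot 399 = \left(-8\right) 399 = -3192$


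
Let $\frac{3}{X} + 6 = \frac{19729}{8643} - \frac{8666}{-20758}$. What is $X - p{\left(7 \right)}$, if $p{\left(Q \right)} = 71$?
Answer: $- \frac{21286307903}{296016772} \approx -71.909$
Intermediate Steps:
$X = - \frac{269117091}{296016772}$ ($X = \frac{3}{-6 + \left(\frac{19729}{8643} - \frac{8666}{-20758}\right)} = \frac{3}{-6 + \left(19729 \cdot \frac{1}{8643} - - \frac{4333}{10379}\right)} = \frac{3}{-6 + \left(\frac{19729}{8643} + \frac{4333}{10379}\right)} = \frac{3}{-6 + \frac{242217410}{89705697}} = \frac{3}{- \frac{296016772}{89705697}} = 3 \left(- \frac{89705697}{296016772}\right) = - \frac{269117091}{296016772} \approx -0.90913$)
$X - p{\left(7 \right)} = - \frac{269117091}{296016772} - 71 = - \frac{21286307903}{296016772}$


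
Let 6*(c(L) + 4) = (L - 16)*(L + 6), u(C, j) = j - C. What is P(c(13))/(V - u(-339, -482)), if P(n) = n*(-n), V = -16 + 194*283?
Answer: -243/73372 ≈ -0.0033119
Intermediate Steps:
c(L) = -4 + (-16 + L)*(6 + L)/6 (c(L) = -4 + ((L - 16)*(L + 6))/6 = -4 + ((-16 + L)*(6 + L))/6 = -4 + (-16 + L)*(6 + L)/6)
V = 54886 (V = -16 + 54902 = 54886)
P(n) = -n**2
P(c(13))/(V - u(-339, -482)) = (-(-20 - 5/3*13 + (1/6)*13**2)**2)/(54886 - (-482 - 1*(-339))) = (-(-20 - 65/3 + (1/6)*169)**2)/(54886 - (-482 + 339)) = (-(-20 - 65/3 + 169/6)**2)/(54886 - 1*(-143)) = (-(-27/2)**2)/(54886 + 143) = -1*729/4/55029 = -729/4*1/55029 = -243/73372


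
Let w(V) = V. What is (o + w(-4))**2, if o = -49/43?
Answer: 48841/1849 ≈ 26.415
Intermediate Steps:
o = -49/43 (o = -49*1/43 = -49/43 ≈ -1.1395)
(o + w(-4))**2 = (-49/43 - 4)**2 = (-221/43)**2 = 48841/1849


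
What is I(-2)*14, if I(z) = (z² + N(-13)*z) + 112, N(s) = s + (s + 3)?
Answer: 2268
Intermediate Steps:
N(s) = 3 + 2*s (N(s) = s + (3 + s) = 3 + 2*s)
I(z) = 112 + z² - 23*z (I(z) = (z² + (3 + 2*(-13))*z) + 112 = (z² + (3 - 26)*z) + 112 = (z² - 23*z) + 112 = 112 + z² - 23*z)
I(-2)*14 = (112 + (-2)² - 23*(-2))*14 = (112 + 4 + 46)*14 = 162*14 = 2268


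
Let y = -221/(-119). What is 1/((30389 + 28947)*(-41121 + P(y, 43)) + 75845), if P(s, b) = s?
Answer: -7/17078387309 ≈ -4.0987e-10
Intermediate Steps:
y = 13/7 (y = -221*(-1/119) = 13/7 ≈ 1.8571)
1/((30389 + 28947)*(-41121 + P(y, 43)) + 75845) = 1/((30389 + 28947)*(-41121 + 13/7) + 75845) = 1/(59336*(-287834/7) + 75845) = 1/(-17078918224/7 + 75845) = 1/(-17078387309/7) = -7/17078387309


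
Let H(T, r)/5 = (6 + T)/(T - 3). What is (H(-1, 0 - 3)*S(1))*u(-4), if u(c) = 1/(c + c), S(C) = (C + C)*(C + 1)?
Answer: 25/8 ≈ 3.1250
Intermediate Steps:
S(C) = 2*C*(1 + C) (S(C) = (2*C)*(1 + C) = 2*C*(1 + C))
H(T, r) = 5*(6 + T)/(-3 + T) (H(T, r) = 5*((6 + T)/(T - 3)) = 5*((6 + T)/(-3 + T)) = 5*(6 + T)/(-3 + T))
u(c) = 1/(2*c)
(H(-1, 0 - 3)*S(1))*u(-4) = ((5*(6 - 1)/(-3 - 1))*(2*1*(1 + 1)))*((½)/(-4)) = ((5*5/(-4))*(2*1*2))*((½)*(-¼)) = ((5*(-¼)*5)*4)*(-⅛) = -25/4*4*(-⅛) = -25*(-⅛) = 25/8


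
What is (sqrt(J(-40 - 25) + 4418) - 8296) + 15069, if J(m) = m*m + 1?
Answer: 6773 + 2*sqrt(2161) ≈ 6866.0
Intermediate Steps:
J(m) = 1 + m**2 (J(m) = m**2 + 1 = 1 + m**2)
(sqrt(J(-40 - 25) + 4418) - 8296) + 15069 = (sqrt((1 + (-40 - 25)**2) + 4418) - 8296) + 15069 = (sqrt((1 + (-65)**2) + 4418) - 8296) + 15069 = (sqrt((1 + 4225) + 4418) - 8296) + 15069 = (sqrt(4226 + 4418) - 8296) + 15069 = (sqrt(8644) - 8296) + 15069 = (2*sqrt(2161) - 8296) + 15069 = (-8296 + 2*sqrt(2161)) + 15069 = 6773 + 2*sqrt(2161)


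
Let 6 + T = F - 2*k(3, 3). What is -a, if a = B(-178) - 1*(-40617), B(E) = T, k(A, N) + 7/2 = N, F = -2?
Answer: -40610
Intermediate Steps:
k(A, N) = -7/2 + N
T = -7 (T = -6 + (-2 - 2*(-7/2 + 3)) = -6 + (-2 - 2*(-½)) = -6 + (-2 + 1) = -6 - 1 = -7)
B(E) = -7
a = 40610 (a = -7 - 1*(-40617) = -7 + 40617 = 40610)
-a = -1*40610 = -40610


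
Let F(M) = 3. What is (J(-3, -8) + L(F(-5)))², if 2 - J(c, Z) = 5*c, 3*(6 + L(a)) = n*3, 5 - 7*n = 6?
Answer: 5776/49 ≈ 117.88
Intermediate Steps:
n = -⅐ (n = 5/7 - ⅐*6 = 5/7 - 6/7 = -⅐ ≈ -0.14286)
L(a) = -43/7 (L(a) = -6 + (-⅐*3)/3 = -6 + (⅓)*(-3/7) = -6 - ⅐ = -43/7)
J(c, Z) = 2 - 5*c
(J(-3, -8) + L(F(-5)))² = ((2 - 5*(-3)) - 43/7)² = ((2 + 15) - 43/7)² = (17 - 43/7)² = (76/7)² = 5776/49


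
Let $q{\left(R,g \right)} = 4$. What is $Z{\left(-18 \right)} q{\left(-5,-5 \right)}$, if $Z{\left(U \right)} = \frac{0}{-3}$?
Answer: $0$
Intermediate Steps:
$Z{\left(U \right)} = 0$ ($Z{\left(U \right)} = 0 \left(- \frac{1}{3}\right) = 0$)
$Z{\left(-18 \right)} q{\left(-5,-5 \right)} = 0 \cdot 4 = 0$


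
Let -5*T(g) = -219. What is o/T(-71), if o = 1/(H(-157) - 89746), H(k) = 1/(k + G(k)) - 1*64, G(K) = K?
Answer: -1570/6175874679 ≈ -2.5422e-7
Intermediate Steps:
T(g) = 219/5 (T(g) = -⅕*(-219) = 219/5)
H(k) = -64 + 1/(2*k) (H(k) = 1/(k + k) - 1*64 = 1/(2*k) - 64 = -64 + 1/(2*k))
o = -314/28200341 (o = 1/((-64 + (½)/(-157)) - 89746) = 1/((-64 + (½)*(-1/157)) - 89746) = 1/((-64 - 1/314) - 89746) = 1/(-20097/314 - 89746) = 1/(-28200341/314) = -314/28200341 ≈ -1.1135e-5)
o/T(-71) = -314/(28200341*219/5) = -314/28200341*5/219 = -1570/6175874679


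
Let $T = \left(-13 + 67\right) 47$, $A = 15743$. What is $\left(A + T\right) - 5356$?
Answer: $12925$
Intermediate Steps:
$T = 2538$ ($T = 54 \cdot 47 = 2538$)
$\left(A + T\right) - 5356 = \left(15743 + 2538\right) - 5356 = 18281 - 5356 = 12925$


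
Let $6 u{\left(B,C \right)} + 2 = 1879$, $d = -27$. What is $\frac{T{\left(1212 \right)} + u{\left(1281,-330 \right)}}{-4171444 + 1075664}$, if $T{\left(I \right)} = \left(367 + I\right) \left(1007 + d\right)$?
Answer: $- \frac{9286397}{18574680} \approx -0.49995$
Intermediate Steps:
$u{\left(B,C \right)} = \frac{1877}{6}$ ($u{\left(B,C \right)} = - \frac{1}{3} + \frac{1}{6} \cdot 1879 = - \frac{1}{3} + \frac{1879}{6} = \frac{1877}{6}$)
$T{\left(I \right)} = 359660 + 980 I$ ($T{\left(I \right)} = \left(367 + I\right) \left(1007 - 27\right) = \left(367 + I\right) 980 = 359660 + 980 I$)
$\frac{T{\left(1212 \right)} + u{\left(1281,-330 \right)}}{-4171444 + 1075664} = \frac{\left(359660 + 980 \cdot 1212\right) + \frac{1877}{6}}{-4171444 + 1075664} = \frac{\left(359660 + 1187760\right) + \frac{1877}{6}}{-3095780} = \left(1547420 + \frac{1877}{6}\right) \left(- \frac{1}{3095780}\right) = \frac{9286397}{6} \left(- \frac{1}{3095780}\right) = - \frac{9286397}{18574680}$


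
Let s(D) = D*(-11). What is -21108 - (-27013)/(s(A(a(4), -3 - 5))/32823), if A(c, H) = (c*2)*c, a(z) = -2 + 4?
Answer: -888505203/88 ≈ -1.0097e+7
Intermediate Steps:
a(z) = 2
A(c, H) = 2*c² (A(c, H) = (2*c)*c = 2*c²)
s(D) = -11*D
-21108 - (-27013)/(s(A(a(4), -3 - 5))/32823) = -21108 - (-27013)/(-22*2²/32823) = -21108 - (-27013)/(-22*4*(1/32823)) = -21108 - (-27013)/(-11*8*(1/32823)) = -21108 - (-27013)/((-88*1/32823)) = -21108 - (-27013)/(-88/32823) = -21108 - (-27013)*(-32823)/88 = -21108 - 1*886647699/88 = -21108 - 886647699/88 = -888505203/88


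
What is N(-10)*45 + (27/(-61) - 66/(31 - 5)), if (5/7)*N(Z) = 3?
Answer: 147513/793 ≈ 186.02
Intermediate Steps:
N(Z) = 21/5 (N(Z) = (7/5)*3 = 21/5)
N(-10)*45 + (27/(-61) - 66/(31 - 5)) = (21/5)*45 + (27/(-61) - 66/(31 - 5)) = 189 + (27*(-1/61) - 66/26) = 189 + (-27/61 - 66*1/26) = 189 + (-27/61 - 33/13) = 189 - 2364/793 = 147513/793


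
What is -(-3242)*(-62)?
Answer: -201004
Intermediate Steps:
-(-3242)*(-62) = -1*201004 = -201004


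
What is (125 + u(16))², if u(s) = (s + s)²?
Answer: 1320201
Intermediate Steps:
u(s) = 4*s² (u(s) = (2*s)² = 4*s²)
(125 + u(16))² = (125 + 4*16²)² = (125 + 4*256)² = (125 + 1024)² = 1149² = 1320201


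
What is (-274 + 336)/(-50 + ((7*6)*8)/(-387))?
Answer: -3999/3281 ≈ -1.2188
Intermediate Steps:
(-274 + 336)/(-50 + ((7*6)*8)/(-387)) = 62/(-50 + (42*8)*(-1/387)) = 62/(-50 + 336*(-1/387)) = 62/(-50 - 112/129) = 62/(-6562/129) = 62*(-129/6562) = -3999/3281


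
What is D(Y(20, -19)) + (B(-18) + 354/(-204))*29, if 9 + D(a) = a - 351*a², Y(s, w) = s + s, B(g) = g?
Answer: -19112805/34 ≈ -5.6214e+5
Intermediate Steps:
Y(s, w) = 2*s
D(a) = -9 + a - 351*a² (D(a) = -9 + (a - 351*a²) = -9 + a - 351*a²)
D(Y(20, -19)) + (B(-18) + 354/(-204))*29 = (-9 + 2*20 - 351*(2*20)²) + (-18 + 354/(-204))*29 = (-9 + 40 - 351*40²) + (-18 + 354*(-1/204))*29 = (-9 + 40 - 351*1600) + (-18 - 59/34)*29 = (-9 + 40 - 561600) - 671/34*29 = -561569 - 19459/34 = -19112805/34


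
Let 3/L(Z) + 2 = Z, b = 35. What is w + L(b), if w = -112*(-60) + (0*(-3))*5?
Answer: 73921/11 ≈ 6720.1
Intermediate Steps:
w = 6720 (w = 6720 + 0*5 = 6720 + 0 = 6720)
L(Z) = 3/(-2 + Z)
w + L(b) = 6720 + 3/(-2 + 35) = 6720 + 3/33 = 6720 + 3*(1/33) = 6720 + 1/11 = 73921/11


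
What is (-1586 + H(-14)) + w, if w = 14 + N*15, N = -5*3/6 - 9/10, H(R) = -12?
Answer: -1635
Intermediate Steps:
N = -17/5 (N = -15*1/6 - 9*1/10 = -5/2 - 9/10 = -17/5 ≈ -3.4000)
w = -37 (w = 14 - 17/5*15 = 14 - 51 = -37)
(-1586 + H(-14)) + w = (-1586 - 12) - 37 = -1598 - 37 = -1635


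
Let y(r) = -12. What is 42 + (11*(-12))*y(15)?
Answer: 1626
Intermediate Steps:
42 + (11*(-12))*y(15) = 42 + (11*(-12))*(-12) = 42 - 132*(-12) = 42 + 1584 = 1626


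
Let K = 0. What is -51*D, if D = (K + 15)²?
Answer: -11475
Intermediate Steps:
D = 225 (D = (0 + 15)² = 15² = 225)
-51*D = -51*225 = -11475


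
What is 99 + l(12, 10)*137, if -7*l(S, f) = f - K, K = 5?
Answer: 8/7 ≈ 1.1429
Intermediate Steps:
l(S, f) = 5/7 - f/7 (l(S, f) = -(f - 1*5)/7 = -(f - 5)/7 = -(-5 + f)/7 = 5/7 - f/7)
99 + l(12, 10)*137 = 99 + (5/7 - 1/7*10)*137 = 99 + (5/7 - 10/7)*137 = 99 - 5/7*137 = 99 - 685/7 = 8/7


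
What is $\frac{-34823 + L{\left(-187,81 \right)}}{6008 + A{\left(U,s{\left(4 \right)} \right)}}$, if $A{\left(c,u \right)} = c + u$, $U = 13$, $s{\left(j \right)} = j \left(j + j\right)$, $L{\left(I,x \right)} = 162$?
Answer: $- \frac{34661}{6053} \approx -5.7262$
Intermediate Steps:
$s{\left(j \right)} = 2 j^{2}$ ($s{\left(j \right)} = j 2 j = 2 j^{2}$)
$\frac{-34823 + L{\left(-187,81 \right)}}{6008 + A{\left(U,s{\left(4 \right)} \right)}} = \frac{-34823 + 162}{6008 + \left(13 + 2 \cdot 4^{2}\right)} = - \frac{34661}{6008 + \left(13 + 2 \cdot 16\right)} = - \frac{34661}{6008 + \left(13 + 32\right)} = - \frac{34661}{6008 + 45} = - \frac{34661}{6053}$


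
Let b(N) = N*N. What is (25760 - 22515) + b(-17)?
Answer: 3534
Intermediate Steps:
b(N) = N**2
(25760 - 22515) + b(-17) = (25760 - 22515) + (-17)**2 = 3245 + 289 = 3534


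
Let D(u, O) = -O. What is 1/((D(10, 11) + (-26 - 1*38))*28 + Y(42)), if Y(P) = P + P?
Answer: -1/2016 ≈ -0.00049603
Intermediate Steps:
Y(P) = 2*P
1/((D(10, 11) + (-26 - 1*38))*28 + Y(42)) = 1/((-1*11 + (-26 - 1*38))*28 + 2*42) = 1/((-11 + (-26 - 38))*28 + 84) = 1/((-11 - 64)*28 + 84) = 1/(-75*28 + 84) = 1/(-2100 + 84) = 1/(-2016) = -1/2016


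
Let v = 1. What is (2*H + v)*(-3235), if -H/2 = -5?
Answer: -67935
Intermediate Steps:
H = 10 (H = -2*(-5) = 10)
(2*H + v)*(-3235) = (2*10 + 1)*(-3235) = (20 + 1)*(-3235) = 21*(-3235) = -67935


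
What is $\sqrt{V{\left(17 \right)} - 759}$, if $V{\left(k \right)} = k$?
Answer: $i \sqrt{742} \approx 27.24 i$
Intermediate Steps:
$\sqrt{V{\left(17 \right)} - 759} = \sqrt{17 - 759} = \sqrt{-742} = i \sqrt{742}$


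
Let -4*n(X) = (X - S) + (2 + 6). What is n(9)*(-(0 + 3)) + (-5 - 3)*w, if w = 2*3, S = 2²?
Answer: -153/4 ≈ -38.250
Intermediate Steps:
S = 4
w = 6
n(X) = -1 - X/4 (n(X) = -((X - 1*4) + (2 + 6))/4 = -((X - 4) + 8)/4 = -((-4 + X) + 8)/4 = -(4 + X)/4 = -1 - X/4)
n(9)*(-(0 + 3)) + (-5 - 3)*w = (-1 - ¼*9)*(-(0 + 3)) + (-5 - 3)*6 = (-1 - 9/4)*(-1*3) - 8*6 = -13/4*(-3) - 48 = 39/4 - 48 = -153/4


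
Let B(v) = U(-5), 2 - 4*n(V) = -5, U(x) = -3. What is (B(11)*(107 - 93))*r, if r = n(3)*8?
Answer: -588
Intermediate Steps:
n(V) = 7/4 (n(V) = ½ - ¼*(-5) = ½ + 5/4 = 7/4)
B(v) = -3
r = 14 (r = (7/4)*8 = 14)
(B(11)*(107 - 93))*r = -3*(107 - 93)*14 = -3*14*14 = -42*14 = -588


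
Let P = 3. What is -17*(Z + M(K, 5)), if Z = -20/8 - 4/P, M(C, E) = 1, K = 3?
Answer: 289/6 ≈ 48.167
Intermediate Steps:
Z = -23/6 (Z = -20/8 - 4/3 = -20*⅛ - 4*⅓ = -5/2 - 4/3 = -23/6 ≈ -3.8333)
-17*(Z + M(K, 5)) = -17*(-23/6 + 1) = -17*(-17/6) = 289/6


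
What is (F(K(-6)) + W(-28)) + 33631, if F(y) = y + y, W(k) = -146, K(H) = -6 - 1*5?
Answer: 33463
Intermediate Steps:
K(H) = -11 (K(H) = -6 - 5 = -11)
F(y) = 2*y
(F(K(-6)) + W(-28)) + 33631 = (2*(-11) - 146) + 33631 = (-22 - 146) + 33631 = -168 + 33631 = 33463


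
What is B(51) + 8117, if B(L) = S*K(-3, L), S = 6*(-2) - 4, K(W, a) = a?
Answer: 7301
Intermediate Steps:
S = -16 (S = -12 - 4 = -16)
B(L) = -16*L
B(51) + 8117 = -16*51 + 8117 = -816 + 8117 = 7301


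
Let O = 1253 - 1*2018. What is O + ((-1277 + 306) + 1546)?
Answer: -190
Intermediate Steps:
O = -765 (O = 1253 - 2018 = -765)
O + ((-1277 + 306) + 1546) = -765 + ((-1277 + 306) + 1546) = -765 + (-971 + 1546) = -765 + 575 = -190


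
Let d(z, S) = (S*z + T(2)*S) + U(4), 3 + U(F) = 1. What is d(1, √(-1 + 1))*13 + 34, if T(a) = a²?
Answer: 8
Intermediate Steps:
U(F) = -2 (U(F) = -3 + 1 = -2)
d(z, S) = -2 + 4*S + S*z (d(z, S) = (S*z + 2²*S) - 2 = (S*z + 4*S) - 2 = (4*S + S*z) - 2 = -2 + 4*S + S*z)
d(1, √(-1 + 1))*13 + 34 = (-2 + 4*√(-1 + 1) + √(-1 + 1)*1)*13 + 34 = (-2 + 4*√0 + √0*1)*13 + 34 = (-2 + 4*0 + 0*1)*13 + 34 = (-2 + 0 + 0)*13 + 34 = -2*13 + 34 = -26 + 34 = 8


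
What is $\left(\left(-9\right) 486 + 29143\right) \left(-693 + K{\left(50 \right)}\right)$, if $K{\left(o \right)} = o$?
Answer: $-15926467$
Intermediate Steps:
$\left(\left(-9\right) 486 + 29143\right) \left(-693 + K{\left(50 \right)}\right) = \left(\left(-9\right) 486 + 29143\right) \left(-693 + 50\right) = \left(-4374 + 29143\right) \left(-643\right) = 24769 \left(-643\right) = -15926467$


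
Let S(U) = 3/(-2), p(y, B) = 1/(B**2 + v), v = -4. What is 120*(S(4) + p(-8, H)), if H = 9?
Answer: -13740/77 ≈ -178.44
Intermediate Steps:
p(y, B) = 1/(-4 + B**2) (p(y, B) = 1/(B**2 - 4) = 1/(-4 + B**2))
S(U) = -3/2 (S(U) = 3*(-1/2) = -3/2)
120*(S(4) + p(-8, H)) = 120*(-3/2 + 1/(-4 + 9**2)) = 120*(-3/2 + 1/(-4 + 81)) = 120*(-3/2 + 1/77) = 120*(-229/154) = -13740/77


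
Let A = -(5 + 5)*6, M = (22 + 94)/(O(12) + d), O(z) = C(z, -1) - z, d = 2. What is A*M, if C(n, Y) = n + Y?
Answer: -6960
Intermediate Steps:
C(n, Y) = Y + n
O(z) = -1 (O(z) = (-1 + z) - z = -1)
M = 116 (M = (22 + 94)/(-1 + 2) = 116/1 = 116*1 = 116)
A = -60 (A = -10*6 = -1*60 = -60)
A*M = -60*116 = -6960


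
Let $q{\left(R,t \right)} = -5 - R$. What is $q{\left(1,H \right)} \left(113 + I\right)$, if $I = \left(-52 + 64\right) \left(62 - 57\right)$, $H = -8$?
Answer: $-1038$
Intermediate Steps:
$I = 60$ ($I = 12 \cdot 5 = 60$)
$q{\left(1,H \right)} \left(113 + I\right) = \left(-5 - 1\right) \left(113 + 60\right) = \left(-5 - 1\right) 173 = \left(-6\right) 173 = -1038$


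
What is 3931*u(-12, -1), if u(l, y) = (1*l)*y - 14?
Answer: -7862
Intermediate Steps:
u(l, y) = -14 + l*y (u(l, y) = l*y - 14 = -14 + l*y)
3931*u(-12, -1) = 3931*(-14 - 12*(-1)) = 3931*(-14 + 12) = 3931*(-2) = -7862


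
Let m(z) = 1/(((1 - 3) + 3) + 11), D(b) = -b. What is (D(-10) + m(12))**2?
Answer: 14641/144 ≈ 101.67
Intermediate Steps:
m(z) = 1/12 (m(z) = 1/((-2 + 3) + 11) = 1/(1 + 11) = 1/12)
(D(-10) + m(12))**2 = (-1*(-10) + 1/12)**2 = (10 + 1/12)**2 = (121/12)**2 = 14641/144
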